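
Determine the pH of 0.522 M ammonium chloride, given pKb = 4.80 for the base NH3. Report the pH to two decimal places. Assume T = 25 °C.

NH4+ is the conjugate acid of the weak base NH3.
Kb = 10^(−4.80) = 1.58 × 10^-5
Ka = Kw/Kb = 1.0×10^-14 / 1.58 × 10^-5 = 6.33 × 10^-10
Ka = [H+]²/(0.522 − [H+]) = 6.33 × 10^-10
Since Ka ≪ C₀, [H+] ≈ √(Ka·C₀) = 1.82 × 10^-5 M.
pH = −log[H+] = −log(1.82 × 10^-5) = 4.74

pH = 4.74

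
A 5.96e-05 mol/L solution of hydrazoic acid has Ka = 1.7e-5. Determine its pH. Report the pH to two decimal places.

HN3 ⇌ N3- + H+
From the ICE table, Ka = [H+]²/(5.96e-05 − [H+]) = 1.7 × 10^-5.
Here C₀/Ka ≈ 3.51, so the small-[H+] approximation fails. Use the quadratic:
[H+] = (−Ka + √(Ka² + 4·Ka·C₀))/2 = 2.44 × 10^-5 M
pH = −log[H+] = −log(2.44 × 10^-5) = 4.61

pH = 4.61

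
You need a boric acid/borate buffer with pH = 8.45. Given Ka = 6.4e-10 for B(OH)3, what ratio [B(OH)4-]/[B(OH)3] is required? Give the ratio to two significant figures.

pKa = -log(6.4 × 10^-10) = 9.194
pH = pKa + log(r) ⇒ log(r) = 8.45 − 9.194 = -0.744
r = [B(OH)4-]/[B(OH)3] = 10^(-0.744) = 0.18

ratio = 0.18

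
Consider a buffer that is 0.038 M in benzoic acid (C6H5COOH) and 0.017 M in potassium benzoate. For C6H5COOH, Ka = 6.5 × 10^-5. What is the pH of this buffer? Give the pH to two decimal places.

pH = 3.84

pKa = −log(6.5 × 10^-5) = 4.187
Henderson–Hasselbalch: pH = pKa + log([C6H5COO-]/[C6H5COOH]) = 4.187 + log(0.017/0.038)
pH = 4.187 + (-0.349) = 3.84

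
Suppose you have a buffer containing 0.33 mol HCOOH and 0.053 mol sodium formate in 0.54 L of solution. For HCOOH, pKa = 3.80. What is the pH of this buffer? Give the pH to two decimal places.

Using pH = pKa + log([base]/[acid]) with [base]/[acid] = 0.053/0.33:
pH = 3.80 + (-0.794) = 3.01

pH = 3.01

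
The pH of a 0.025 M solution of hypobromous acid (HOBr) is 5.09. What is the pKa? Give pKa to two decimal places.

[H+] = 10^(-5.09) = 8.13 × 10^-6 M
At equilibrium [HA] = 0.025 − 8.13 × 10^-6 = 2.50 × 10^-2 M
Ka = [H+][A-]/[HA] = (8.13 × 10^-6)² / 2.50 × 10^-2 = 2.64 × 10^-9
pKa = -log(2.64 × 10^-9) = 8.58

pKa = 8.58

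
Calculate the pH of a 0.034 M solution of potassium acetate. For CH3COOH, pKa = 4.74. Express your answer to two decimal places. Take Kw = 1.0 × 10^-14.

CH3COO- is the conjugate base of the weak acid CH3COOH.
Ka = 10^(−4.74) = 1.82 × 10^-5
Kb = Kw/Ka = 1.0×10^-14 / 1.82 × 10^-5 = 5.49 × 10^-10
Kb = [OH-]²/(0.034 − [OH-]) = 5.49 × 10^-10
Assume [OH-] ≪ 0.034: [OH-] ≈ √(5.49 × 10^-10 × 0.034) = 4.32 × 10^-6 M
([OH-]/C₀ = 0.013% < 5%, so the approximation holds.)
pOH = 5.36, so pH = 14.00 − pOH = 8.64

pH = 8.64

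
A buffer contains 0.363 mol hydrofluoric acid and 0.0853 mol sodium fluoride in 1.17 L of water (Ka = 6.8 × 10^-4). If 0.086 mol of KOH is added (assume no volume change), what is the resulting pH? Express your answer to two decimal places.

pH = 2.96

OH- converts HF to F-: HF → 0.277 mol, F- → 0.171 mol.
pKa = −log(6.8 × 10^-4) = 3.167
pH = pKa + log(n_F-/n_HF) = 3.167 + log(0.171/0.277) = 3.167 + (-0.209)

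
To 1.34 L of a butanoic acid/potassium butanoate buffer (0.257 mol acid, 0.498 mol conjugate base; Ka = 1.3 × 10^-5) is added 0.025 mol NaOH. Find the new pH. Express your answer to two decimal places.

After neutralization: n(CH3(CH2)2COOH) = 0.232 mol, n(CH3(CH2)2COO-) = 0.523 mol.
pKa = −log(1.3 × 10^-5) = 4.886
Henderson–Hasselbalch with mole ratio 0.523/0.232: pH = 4.886 + (+0.353)

pH = 5.24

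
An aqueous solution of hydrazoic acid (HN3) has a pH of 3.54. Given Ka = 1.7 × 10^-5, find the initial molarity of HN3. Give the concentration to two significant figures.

[H+] = 10^(-3.54) = 2.88 × 10^-4 M = x
Ka = x²/(C₀ − x) ⇒ C₀ = x + x²/Ka
C₀ = 2.88 × 10^-4 + (2.88 × 10^-4)²/(1.7 × 10^-5) = 5.17 × 10^-3 M

C₀ = 5.2 × 10^-3 M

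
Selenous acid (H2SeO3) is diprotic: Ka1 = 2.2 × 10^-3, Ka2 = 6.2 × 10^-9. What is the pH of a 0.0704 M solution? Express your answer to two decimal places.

Ka1 ≫ Ka2, so treat the first dissociation as the only significant source of H+.
Ka1 = x²/(0.0704 − x) = 2.2 × 10^-3
Solving the quadratic: x = (−Ka1 + √(Ka1² + 4·Ka1·C₀))/2 = 1.14 × 10^-2 M
pH = −log(1.14 × 10^-2) = 1.94

pH = 1.94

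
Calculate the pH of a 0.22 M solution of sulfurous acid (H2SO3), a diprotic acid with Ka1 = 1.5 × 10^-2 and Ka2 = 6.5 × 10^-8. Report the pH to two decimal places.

Since Ka1 ≫ Ka2, the first ionization dominates [H+].
Ka1 = x²/(0.22 − x) = 1.5 × 10^-2
Solving the quadratic: x = (−Ka1 + √(Ka1² + 4·Ka1·C₀))/2 = 5.04 × 10^-2 M
pH = −log(5.04 × 10^-2) = 1.30

pH = 1.30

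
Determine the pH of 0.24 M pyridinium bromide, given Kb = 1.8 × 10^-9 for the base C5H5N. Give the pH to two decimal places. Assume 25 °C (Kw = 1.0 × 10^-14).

C5H5NH+ is the conjugate acid of the weak base C5H5N.
Ka = Kw/Kb = 1.0×10^-14 / 1.8 × 10^-9 = 5.56 × 10^-6
From the ICE table, Ka = [H+]²/(0.24 − [H+]) = 5.56 × 10^-6.
Assume [H+] ≪ 0.24: [H+] ≈ √(5.56 × 10^-6 × 0.24) = 1.16 × 10^-3 M
pH = −log(1.16 × 10^-3) = 2.94

pH = 2.94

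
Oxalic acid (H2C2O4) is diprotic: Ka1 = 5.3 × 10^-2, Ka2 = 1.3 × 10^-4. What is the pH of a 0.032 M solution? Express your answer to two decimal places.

Since Ka1 ≫ Ka2, the first ionization dominates [H+].
Ka1 = x²/(0.032 − x) = 5.3 × 10^-2
Solving the quadratic: x = (−Ka1 + √(Ka1² + 4·Ka1·C₀))/2 = 2.25 × 10^-2 M
pH = −log(2.25 × 10^-2) = 1.65

pH = 1.65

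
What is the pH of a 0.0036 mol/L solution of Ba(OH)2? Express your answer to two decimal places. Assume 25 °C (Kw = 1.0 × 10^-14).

Ba(OH)2 is a strong base (each formula unit releases 2 OH-); [OH-] = 0.0072 M.
pOH = -log(0.0072) = 2.14
pH = 14.00 - 2.14 = 11.86

pH = 11.86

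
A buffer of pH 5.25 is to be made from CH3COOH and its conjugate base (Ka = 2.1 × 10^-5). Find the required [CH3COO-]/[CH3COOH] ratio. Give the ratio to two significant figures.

pKa = -log(2.1 × 10^-5) = 4.678
pH = pKa + log(r) ⇒ log(r) = 5.25 − 4.678 = +0.572
r = [CH3COO-]/[CH3COOH] = 10^(+0.572) = 3.73

ratio = 3.7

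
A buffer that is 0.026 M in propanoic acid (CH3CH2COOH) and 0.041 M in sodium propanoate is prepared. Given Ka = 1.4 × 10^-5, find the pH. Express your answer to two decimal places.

pH = 5.05

pKa = −log(1.4 × 10^-5) = 4.854
Using pH = pKa + log([base]/[acid]) with [base]/[acid] = 0.041/0.026:
pH = 4.854 + (+0.198) = 5.05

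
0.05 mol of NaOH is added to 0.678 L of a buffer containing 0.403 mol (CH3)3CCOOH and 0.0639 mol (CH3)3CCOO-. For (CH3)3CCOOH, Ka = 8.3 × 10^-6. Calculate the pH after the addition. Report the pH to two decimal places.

OH- converts (CH3)3CCOOH to (CH3)3CCOO-: (CH3)3CCOOH → 0.353 mol, (CH3)3CCOO- → 0.114 mol.
pKa = −log(8.3 × 10^-6) = 5.081
Henderson–Hasselbalch with mole ratio 0.114/0.353: pH = 5.081 + (-0.491)

pH = 4.59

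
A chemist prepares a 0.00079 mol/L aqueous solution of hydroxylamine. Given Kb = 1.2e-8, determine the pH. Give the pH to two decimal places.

pH = 8.49

NH2OH + H2O ⇌ NH3OH+ + OH-
From the ICE table, Kb = x²/(0.00079 − x) = 1.2 × 10^-8.
Assume x ≪ 0.00079: x ≈ √(1.2 × 10^-8 × 0.00079) = 3.08 × 10^-6 M
(x/C₀ = 0.39% < 5%, so the approximation holds.)
pOH = 5.51, so pH = 14.00 − pOH = 8.49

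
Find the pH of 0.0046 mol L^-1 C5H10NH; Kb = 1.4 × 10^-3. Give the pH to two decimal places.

pH = 11.29

C5H10NH + H2O ⇌ C5H10NH2+ + OH-
From the ICE table, Kb = x²/(0.0046 − x) = 1.4 × 10^-3.
x is not negligible relative to C₀; solve x² + 0.0014·x − 6.44e-06 = 0.
x = [−0.0014 + √(0.0014² + 2.58e-05)]/2 = 1.93 × 10^-3 M
pOH = −log(1.93 × 10^-3) = 2.71; pH = 14.00 − 2.71 = 11.29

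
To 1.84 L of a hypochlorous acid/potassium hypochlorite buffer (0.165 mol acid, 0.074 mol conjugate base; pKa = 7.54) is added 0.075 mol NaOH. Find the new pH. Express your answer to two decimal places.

After neutralization: n(HOCl) = 0.09 mol, n(OCl-) = 0.149 mol.
pH = pKa + log(n_OCl-/n_HOCl) = 7.54 + log(0.149/0.09) = 7.54 + (+0.219)

pH = 7.76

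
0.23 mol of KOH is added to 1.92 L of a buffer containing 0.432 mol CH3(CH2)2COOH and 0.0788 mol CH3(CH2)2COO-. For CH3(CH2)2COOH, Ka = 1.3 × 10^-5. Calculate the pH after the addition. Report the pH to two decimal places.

pH = 5.07

After neutralization: n(CH3(CH2)2COOH) = 0.202 mol, n(CH3(CH2)2COO-) = 0.309 mol.
pKa = −log(1.3 × 10^-5) = 4.886
pH = pKa + log([A⁻]/[HA]) = 4.886 + log(0.309/0.202) = 4.886 +0.185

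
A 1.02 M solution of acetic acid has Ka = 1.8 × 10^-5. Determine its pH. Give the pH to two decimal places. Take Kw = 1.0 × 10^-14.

pH = 2.37

CH3COOH ⇌ CH3COO- + H+
From the ICE table, Ka = [H+]²/(1.02 − [H+]) = 1.8 × 10^-5.
Assume [H+] ≪ 1.02: [H+] ≈ √(1.8 × 10^-5 × 1.02) = 4.28 × 10^-3 M
([H+]/C₀ = 0.42% < 5%, so the approximation holds.)
pH = −log[H+] = −log(4.28 × 10^-3) = 2.37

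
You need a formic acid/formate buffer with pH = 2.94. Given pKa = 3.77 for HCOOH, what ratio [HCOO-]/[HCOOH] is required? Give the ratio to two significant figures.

ratio = 0.15

pH = pKa + log(r) ⇒ log(r) = 2.94 − 3.77 = -0.83
r = [HCOO-]/[HCOOH] = 10^(-0.83) = 0.148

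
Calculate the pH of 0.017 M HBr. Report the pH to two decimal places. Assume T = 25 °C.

pH = 1.77

HBr is a strong acid and dissociates completely, so [H+] = 0.017 M.
pH = -log(0.017) = 1.77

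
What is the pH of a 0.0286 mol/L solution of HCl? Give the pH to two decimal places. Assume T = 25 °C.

HCl is a strong acid and dissociates completely, so [H+] = 0.0286 M.
pH = -log(0.0286) = 1.54

pH = 1.54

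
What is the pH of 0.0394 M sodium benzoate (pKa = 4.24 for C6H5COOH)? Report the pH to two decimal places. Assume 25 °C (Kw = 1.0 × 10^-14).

C6H5COO- is the conjugate base of the weak acid C6H5COOH.
Ka = 10^(−4.24) = 5.75 × 10^-5
Kb = Kw/Ka = 1.0×10^-14 / 5.75 × 10^-5 = 1.74 × 10^-10
From the ICE table, Kb = [OH-]²/(0.0394 − [OH-]) = 1.74 × 10^-10.
Neglecting [OH-] in the denominator: [OH-] = √(1.74 × 10^-10 × 0.0394) = 2.62 × 10^-6 M
([OH-]/C₀ = 0.0066% < 5%, so the approximation holds.)
pOH = −log(2.62 × 10^-6) = 5.58; pH = 14.00 − 5.58 = 8.42

pH = 8.42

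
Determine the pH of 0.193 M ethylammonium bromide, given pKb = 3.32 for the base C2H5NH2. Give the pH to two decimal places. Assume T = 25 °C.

pH = 5.70

C2H5NH3+ is the conjugate acid of the weak base C2H5NH2.
Kb = 10^(−3.32) = 4.79 × 10^-4
Ka = Kw/Kb = 1.0×10^-14 / 4.79 × 10^-4 = 2.09 × 10^-11
Let x = [H+] at equilibrium. Ka = x²/(0.193 − x).
Neglecting x in the denominator: x = √(2.09 × 10^-11 × 0.193) = 2.01 × 10^-6 M
Check: 0.001% ionized — well under 5%, approximation valid.
pH = −log[H+] = −log(2.01 × 10^-6) = 5.70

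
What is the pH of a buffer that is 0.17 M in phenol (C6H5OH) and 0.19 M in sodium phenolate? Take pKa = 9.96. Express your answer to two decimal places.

Henderson–Hasselbalch: pH = pKa + log([C6H5O-]/[C6H5OH]) = 9.96 + log(0.19/0.17)
pH = 9.96 + (+0.048) = 10.01

pH = 10.01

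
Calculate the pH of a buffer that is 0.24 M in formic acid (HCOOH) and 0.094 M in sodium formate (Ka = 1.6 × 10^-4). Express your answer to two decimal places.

pKa = −log(1.6 × 10^-4) = 3.796
Using pH = pKa + log([base]/[acid]) with [base]/[acid] = 0.094/0.24:
pH = 3.796 + (-0.407) = 3.39

pH = 3.39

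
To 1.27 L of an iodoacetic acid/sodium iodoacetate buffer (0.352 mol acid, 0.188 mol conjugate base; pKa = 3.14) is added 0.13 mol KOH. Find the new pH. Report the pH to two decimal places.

OH- converts ICH2COOH to ICH2COO-: ICH2COOH → 0.222 mol, ICH2COO- → 0.318 mol.
pH = pKa + log([A⁻]/[HA]) = 3.14 + log(0.318/0.222) = 3.14 +0.156

pH = 3.30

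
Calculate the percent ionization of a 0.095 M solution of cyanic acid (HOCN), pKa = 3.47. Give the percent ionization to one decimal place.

HOCN ⇌ OCN- + H+; let x = [H+] at equilibrium.
Ka = 10^(−3.47) = 3.39 × 10^-4
Ka = x²/(C₀ − x); solving the quadratic gives x = 5.51 × 10^-3 M.
% ionization = x/C₀ × 100% = 5.51 × 10^-3/0.095 × 100% = 5.8%

5.8%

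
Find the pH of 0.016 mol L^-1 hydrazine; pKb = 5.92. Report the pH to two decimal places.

N2H4 + H2O ⇌ N2H5+ + OH-
Kb = 10^(−5.92) = 1.20 × 10^-6
Kb = x²/(0.016 − x) = 1.20 × 10^-6
Neglecting x in the denominator: x = √(1.20 × 10^-6 × 0.016) = 1.39 × 10^-4 M
Check: 0.87% ionized — well under 5%, approximation valid.
pOH = −log(1.39 × 10^-4) = 3.86; pH = 14.00 − 3.86 = 10.14

pH = 10.14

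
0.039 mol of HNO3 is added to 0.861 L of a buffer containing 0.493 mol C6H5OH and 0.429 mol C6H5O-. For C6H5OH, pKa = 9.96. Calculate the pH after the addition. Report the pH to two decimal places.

pH = 9.83

Added H+ converts C6H5O- to C6H5OH: C6H5OH → 0.532 mol, C6H5O- → 0.39 mol.
Henderson–Hasselbalch with mole ratio 0.39/0.532: pH = 9.96 + (-0.135)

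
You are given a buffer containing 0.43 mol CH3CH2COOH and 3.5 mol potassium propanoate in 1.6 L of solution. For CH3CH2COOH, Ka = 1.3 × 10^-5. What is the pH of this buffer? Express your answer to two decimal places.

pKa = −log(1.3 × 10^-5) = 4.886
Henderson–Hasselbalch: pH = pKa + log([CH3CH2COO-]/[CH3CH2COOH]) = 4.886 + log(3.5/0.43)
pH = 4.886 + (+0.911) = 5.80

pH = 5.80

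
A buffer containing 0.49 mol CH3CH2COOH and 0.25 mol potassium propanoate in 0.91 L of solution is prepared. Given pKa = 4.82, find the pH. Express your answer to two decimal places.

Using pH = pKa + log([base]/[acid]) with [base]/[acid] = 0.25/0.49:
pH = 4.82 + (-0.292) = 4.53

pH = 4.53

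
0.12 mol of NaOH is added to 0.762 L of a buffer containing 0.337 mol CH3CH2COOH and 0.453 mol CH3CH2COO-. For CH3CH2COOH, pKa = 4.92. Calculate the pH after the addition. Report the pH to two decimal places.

After neutralization: n(CH3CH2COOH) = 0.217 mol, n(CH3CH2COO-) = 0.573 mol.
pH = pKa + log([A⁻]/[HA]) = 4.92 + log(0.573/0.217) = 4.92 +0.422

pH = 5.34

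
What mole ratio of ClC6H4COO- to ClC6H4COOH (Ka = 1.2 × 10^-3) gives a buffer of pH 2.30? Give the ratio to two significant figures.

ratio = 0.24

pKa = -log(1.2 × 10^-3) = 2.921
pH = pKa + log(r) ⇒ log(r) = 2.30 − 2.921 = -0.621
r = [ClC6H4COO-]/[ClC6H4COOH] = 10^(-0.621) = 0.239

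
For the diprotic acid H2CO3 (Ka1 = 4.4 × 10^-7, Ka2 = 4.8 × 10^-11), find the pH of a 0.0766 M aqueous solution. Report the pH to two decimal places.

pH = 3.74

Since Ka1 ≫ Ka2, the first ionization dominates [H+].
Ka1 = x²/(0.0766 − x) = 4.4 × 10^-7
x ≈ √(4.4 × 10^-7 × 0.0766) = 1.84 × 10^-4 M
pH = −log(1.84 × 10^-4) = 3.74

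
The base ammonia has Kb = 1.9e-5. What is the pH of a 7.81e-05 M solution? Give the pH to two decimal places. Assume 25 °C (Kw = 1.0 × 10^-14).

NH3 + H2O ⇌ NH4+ + OH-
From the ICE table, Kb = x²/(7.81e-05 − x) = 1.9 × 10^-5.
The 5% rule fails; solving x² + Kb·x − Kb·C₀ = 0 exactly:
x = (−Kb + √(Kb² + 4·Kb·C₀))/2 = 3.02 × 10^-5 M
pOH = 4.52, so pH = 14.00 − pOH = 9.48

pH = 9.48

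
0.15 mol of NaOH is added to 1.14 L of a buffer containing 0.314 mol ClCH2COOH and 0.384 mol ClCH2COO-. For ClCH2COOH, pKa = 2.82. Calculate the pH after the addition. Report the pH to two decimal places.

OH- converts ClCH2COOH to ClCH2COO-: ClCH2COOH → 0.164 mol, ClCH2COO- → 0.534 mol.
pH = pKa + log([A⁻]/[HA]) = 2.82 + log(0.534/0.164) = 2.82 +0.513

pH = 3.33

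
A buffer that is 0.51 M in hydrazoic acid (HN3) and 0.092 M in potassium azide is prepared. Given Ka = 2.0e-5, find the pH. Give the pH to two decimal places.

pH = 3.96

pKa = −log(2.0 × 10^-5) = 4.699
pH = pKa + log([A⁻]/[HA]) = 4.699 + log(0.092/0.51)
pH = 4.699 + (-0.744) = 3.96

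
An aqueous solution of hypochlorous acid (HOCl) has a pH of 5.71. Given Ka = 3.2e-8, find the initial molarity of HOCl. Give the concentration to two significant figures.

C₀ = 1.2 × 10^-4 M

[H+] = 10^(-5.71) = 1.95 × 10^-6 M = x
Ka = x²/(C₀ − x) ⇒ C₀ = x + x²/Ka
C₀ = 1.95 × 10^-6 + (1.95 × 10^-6)²/(3.2 × 10^-8) = 1.21 × 10^-4 M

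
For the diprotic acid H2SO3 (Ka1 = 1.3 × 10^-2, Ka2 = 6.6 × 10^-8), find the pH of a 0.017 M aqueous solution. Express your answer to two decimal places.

pH = 2.01

Ka1 ≫ Ka2, so treat the first dissociation as the only significant source of H+.
Ka1 = x²/(0.017 − x) = 1.3 × 10^-2
Solving the quadratic: x = (−Ka1 + √(Ka1² + 4·Ka1·C₀))/2 = 9.72 × 10^-3 M
pH = −log(9.72 × 10^-3) = 2.01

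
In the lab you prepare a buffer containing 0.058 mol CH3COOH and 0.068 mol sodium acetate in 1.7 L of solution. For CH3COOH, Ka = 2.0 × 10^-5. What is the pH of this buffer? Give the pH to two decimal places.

pKa = −log(2.0 × 10^-5) = 4.699
pH = pKa + log([A⁻]/[HA]) = 4.699 + log(0.068/0.058)
pH = 4.699 + (+0.069) = 4.77

pH = 4.77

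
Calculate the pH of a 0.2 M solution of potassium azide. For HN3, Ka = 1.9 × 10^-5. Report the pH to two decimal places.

N3- is the conjugate base of the weak acid HN3.
Kb = Kw/Ka = 1.0×10^-14 / 1.9 × 10^-5 = 5.26 × 10^-10
From the ICE table, Kb = [OH-]²/(0.2 − [OH-]) = 5.26 × 10^-10.
Since Kb ≪ C₀, [OH-] ≈ √(Kb·C₀) = 1.03 × 10^-5 M.
Check: 0.0051% ionized — well under 5%, approximation valid.
pOH = −log(1.03 × 10^-5) = 4.99; pH = 14.00 − 4.99 = 9.01

pH = 9.01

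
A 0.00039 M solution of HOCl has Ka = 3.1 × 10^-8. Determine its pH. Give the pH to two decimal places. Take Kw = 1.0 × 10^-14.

pH = 5.46

HOCl ⇌ OCl- + H+
From the ICE table, Ka = [H+]²/(0.00039 − [H+]) = 3.1 × 10^-8.
Assume [H+] ≪ 0.00039: [H+] ≈ √(3.1 × 10^-8 × 0.00039) = 3.48 × 10^-6 M
pH = −log(3.48 × 10^-6) = 5.46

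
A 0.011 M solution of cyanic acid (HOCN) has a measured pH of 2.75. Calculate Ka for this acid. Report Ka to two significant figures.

Ka = 3.4 × 10^-4

[H+] = 10^(-2.75) = 1.78 × 10^-3 M
At equilibrium [HA] = 0.011 − 1.78 × 10^-3 = 9.22 × 10^-3 M
Ka = [H+][A-]/[HA] = (1.78 × 10^-3)² / 9.22 × 10^-3 = 3.4 × 10^-4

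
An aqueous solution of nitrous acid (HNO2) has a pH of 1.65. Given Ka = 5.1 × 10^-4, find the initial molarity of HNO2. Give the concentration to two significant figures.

C₀ = 1.0 M

[H+] = 10^(-1.65) = 2.24 × 10^-2 M = x
Ka = x²/(C₀ − x) ⇒ C₀ = x + x²/Ka
C₀ = 2.24 × 10^-2 + (2.24 × 10^-2)²/(5.1 × 10^-4) = 1.01 M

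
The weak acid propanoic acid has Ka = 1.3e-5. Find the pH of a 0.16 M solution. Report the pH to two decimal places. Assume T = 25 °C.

pH = 2.84

CH3CH2COOH ⇌ CH3CH2COO- + H+
Ka = [H+]²/(0.16 − [H+]) = 1.3 × 10^-5
Since Ka ≪ C₀, [H+] ≈ √(Ka·C₀) = 1.44 × 10^-3 M.
pH = −log[H+] = −log(1.44 × 10^-3) = 2.84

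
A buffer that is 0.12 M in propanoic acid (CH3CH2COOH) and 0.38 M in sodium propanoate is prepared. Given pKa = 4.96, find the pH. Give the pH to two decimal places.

pH = 5.46

Henderson–Hasselbalch: pH = pKa + log([CH3CH2COO-]/[CH3CH2COOH]) = 4.96 + log(0.38/0.12)
pH = 4.96 + (+0.501) = 5.46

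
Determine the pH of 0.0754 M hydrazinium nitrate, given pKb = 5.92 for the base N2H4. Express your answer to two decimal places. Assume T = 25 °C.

N2H5+ is the conjugate acid of the weak base N2H4.
Kb = 10^(−5.92) = 1.20 × 10^-6
Ka = Kw/Kb = 1.0×10^-14 / 1.20 × 10^-6 = 8.33 × 10^-9
From the ICE table, Ka = x²/(0.0754 − x) = 8.33 × 10^-9.
Neglecting x in the denominator: x = √(8.33 × 10^-9 × 0.0754) = 2.51 × 10^-5 M
pH = −log[H+] = −log(2.51 × 10^-5) = 4.60

pH = 4.60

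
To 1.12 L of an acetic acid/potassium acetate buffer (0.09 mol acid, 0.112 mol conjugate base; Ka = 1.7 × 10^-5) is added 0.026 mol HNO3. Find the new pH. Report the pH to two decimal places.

pH = 4.64

After neutralization: n(CH3COOH) = 0.116 mol, n(CH3COO-) = 0.086 mol.
pKa = −log(1.7 × 10^-5) = 4.770
pH = pKa + log(n_CH3COO-/n_CH3COOH) = 4.770 + log(0.086/0.116) = 4.770 + (-0.130)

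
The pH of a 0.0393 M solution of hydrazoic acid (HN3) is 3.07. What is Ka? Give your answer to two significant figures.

Ka = 1.9 × 10^-5

[H+] = 10^(-3.07) = 8.51 × 10^-4 M
At equilibrium [HA] = 0.0393 − 8.51 × 10^-4 = 3.84 × 10^-2 M
Ka = [H+][A-]/[HA] = (8.51 × 10^-4)² / 3.84 × 10^-2 = 1.9 × 10^-5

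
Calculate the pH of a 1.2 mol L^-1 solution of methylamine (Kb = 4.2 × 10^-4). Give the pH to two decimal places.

pH = 12.35

CH3NH2 + H2O ⇌ CH3NH3+ + OH-
From the ICE table, Kb = [OH-]²/(1.2 − [OH-]) = 4.2 × 10^-4.
Since Kb ≪ C₀, [OH-] ≈ √(Kb·C₀) = 2.24 × 10^-2 M.
Check: 1.9% ionized — well under 5%, approximation valid.
pOH = 1.65, so pH = 14.00 − pOH = 12.35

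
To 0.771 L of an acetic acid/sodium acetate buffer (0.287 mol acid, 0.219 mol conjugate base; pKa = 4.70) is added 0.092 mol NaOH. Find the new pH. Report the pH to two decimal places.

pH = 4.90

After neutralization: n(CH3COOH) = 0.195 mol, n(CH3COO-) = 0.311 mol.
pH = pKa + log(n_CH3COO-/n_CH3COOH) = 4.70 + log(0.311/0.195) = 4.70 + (+0.203)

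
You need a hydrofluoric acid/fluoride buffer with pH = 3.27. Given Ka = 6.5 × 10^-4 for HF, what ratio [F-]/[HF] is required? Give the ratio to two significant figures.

pKa = -log(6.5 × 10^-4) = 3.187
pH = pKa + log(r) ⇒ log(r) = 3.27 − 3.187 = +0.083
r = [F-]/[HF] = 10^(+0.083) = 1.21

ratio = 1.2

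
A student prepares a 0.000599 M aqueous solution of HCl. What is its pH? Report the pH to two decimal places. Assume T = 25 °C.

HCl is a strong acid and dissociates completely, so [H+] = 0.000599 M.
pH = -log(0.000599) = 3.22

pH = 3.22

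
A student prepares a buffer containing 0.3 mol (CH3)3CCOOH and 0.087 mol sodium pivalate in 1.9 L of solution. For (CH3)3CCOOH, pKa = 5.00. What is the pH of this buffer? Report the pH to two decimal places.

pH = 4.46

Using pH = pKa + log([base]/[acid]) with [base]/[acid] = 0.087/0.3:
pH = 5.00 + (-0.538) = 4.46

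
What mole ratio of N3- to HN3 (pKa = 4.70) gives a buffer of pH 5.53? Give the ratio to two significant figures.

pH = pKa + log(r) ⇒ log(r) = 5.53 − 4.70 = +0.83
r = [N3-]/[HN3] = 10^(+0.83) = 6.76

ratio = 6.8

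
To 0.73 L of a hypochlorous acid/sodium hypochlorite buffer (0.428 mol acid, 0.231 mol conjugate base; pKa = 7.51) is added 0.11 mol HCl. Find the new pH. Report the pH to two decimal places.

pH = 6.86

After neutralization: n(HOCl) = 0.538 mol, n(OCl-) = 0.121 mol.
pH = pKa + log([A⁻]/[HA]) = 7.51 + log(0.121/0.538) = 7.51 -0.648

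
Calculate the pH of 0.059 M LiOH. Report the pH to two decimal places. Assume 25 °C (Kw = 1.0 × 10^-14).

LiOH is a strong base; [OH-] = 0.059 M.
pOH = -log(0.059) = 1.23
pH = 14.00 - 1.23 = 12.77

pH = 12.77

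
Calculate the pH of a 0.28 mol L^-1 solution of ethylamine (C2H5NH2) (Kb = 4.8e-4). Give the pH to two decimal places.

C2H5NH2 + H2O ⇌ C2H5NH3+ + OH-
Let x = [OH-] at equilibrium. Kb = x²/(0.28 − x).
Neglecting x in the denominator: x = √(4.8 × 10^-4 × 0.28) = 1.16 × 10^-2 M
pOH = −log(1.16 × 10^-2) = 1.94; pH = 14.00 − 1.94 = 12.06

pH = 12.06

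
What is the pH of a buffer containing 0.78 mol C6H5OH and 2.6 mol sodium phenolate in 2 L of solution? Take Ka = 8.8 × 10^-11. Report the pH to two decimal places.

pH = 10.58

pKa = −log(8.8 × 10^-11) = 10.056
pH = pKa + log([A⁻]/[HA]) = 10.056 + log(2.6/0.78)
pH = 10.056 + (+0.523) = 10.58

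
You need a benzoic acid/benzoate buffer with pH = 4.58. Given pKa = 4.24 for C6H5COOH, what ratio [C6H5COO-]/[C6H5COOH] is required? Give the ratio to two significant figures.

ratio = 2.2

pH = pKa + log(r) ⇒ log(r) = 4.58 − 4.24 = +0.34
r = [C6H5COO-]/[C6H5COOH] = 10^(+0.34) = 2.19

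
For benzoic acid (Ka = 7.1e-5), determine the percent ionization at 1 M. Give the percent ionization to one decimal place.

0.8%

C6H5COOH ⇌ C6H5COO- + H+; let x = [H+] at equilibrium.
x ≈ √(Ka·C₀) = √(7.1 × 10^-5 × 1) = 8.43 × 10^-3 M
Fraction ionized = 8.43 × 10^-3 / 1 = 0.0084 → 0.8%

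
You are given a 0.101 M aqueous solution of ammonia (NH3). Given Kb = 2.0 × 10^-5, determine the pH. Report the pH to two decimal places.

NH3 + H2O ⇌ NH4+ + OH-
Kb = [OH-]²/(0.101 − [OH-]) = 2.0 × 10^-5
Since Kb ≪ C₀, [OH-] ≈ √(Kb·C₀) = 1.42 × 10^-3 M.
pOH = −log(1.42 × 10^-3) = 2.85; pH = 14.00 − 2.85 = 11.15

pH = 11.15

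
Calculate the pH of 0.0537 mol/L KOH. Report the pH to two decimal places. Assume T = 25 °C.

pH = 12.73

KOH is a strong base; [OH-] = 0.0537 M.
pOH = -log(0.0537) = 1.27
pH = 14.00 - 1.27 = 12.73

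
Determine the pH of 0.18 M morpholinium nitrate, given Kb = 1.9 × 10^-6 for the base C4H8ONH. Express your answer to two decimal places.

C4H8ONH2+ is the conjugate acid of the weak base C4H8ONH.
Ka = Kw/Kb = 1.0×10^-14 / 1.9 × 10^-6 = 5.26 × 10^-9
Let x = [H+] at equilibrium. Ka = x²/(0.18 − x).
Since Ka ≪ C₀, x ≈ √(Ka·C₀) = 3.08 × 10^-5 M.
pH = −log(3.08 × 10^-5) = 4.51

pH = 4.51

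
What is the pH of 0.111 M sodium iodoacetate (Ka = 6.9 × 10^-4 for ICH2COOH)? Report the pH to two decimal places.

ICH2COO- is the conjugate base of the weak acid ICH2COOH.
Kb = Kw/Ka = 1.0×10^-14 / 6.9 × 10^-4 = 1.45 × 10^-11
From the ICE table, Kb = x²/(0.111 − x) = 1.45 × 10^-11.
Assume x ≪ 0.111: x ≈ √(1.45 × 10^-11 × 0.111) = 1.27 × 10^-6 M
pOH = 5.90, so pH = 14.00 − pOH = 8.10

pH = 8.10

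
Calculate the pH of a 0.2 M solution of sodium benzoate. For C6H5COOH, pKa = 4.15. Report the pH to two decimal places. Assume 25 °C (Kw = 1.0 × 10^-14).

C6H5COO- is the conjugate base of the weak acid C6H5COOH.
Ka = 10^(−4.15) = 7.08 × 10^-5
Kb = Kw/Ka = 1.0×10^-14 / 7.08 × 10^-5 = 1.41 × 10^-10
Let x = [OH-] at equilibrium. Kb = x²/(0.2 − x).
Assume x ≪ 0.2: x ≈ √(1.41 × 10^-10 × 0.2) = 5.31 × 10^-6 M
(x/C₀ = 0.0027% < 5%, so the approximation holds.)
pOH = 5.27, so pH = 14.00 − pOH = 8.73

pH = 8.73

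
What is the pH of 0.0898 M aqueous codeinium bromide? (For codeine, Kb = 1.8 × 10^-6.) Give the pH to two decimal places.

C18H22NO3+ is the conjugate acid of the weak base C18H21NO3.
Ka = Kw/Kb = 1.0×10^-14 / 1.8 × 10^-6 = 5.56 × 10^-9
From the ICE table, Ka = [H+]²/(0.0898 − [H+]) = 5.56 × 10^-9.
Since Ka ≪ C₀, [H+] ≈ √(Ka·C₀) = 2.23 × 10^-5 M.
Check: 0.025% ionized — well under 5%, approximation valid.
pH = −log(2.23 × 10^-5) = 4.65

pH = 4.65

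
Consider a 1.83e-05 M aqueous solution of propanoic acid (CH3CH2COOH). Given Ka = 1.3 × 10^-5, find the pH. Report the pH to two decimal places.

CH3CH2COOH ⇌ CH3CH2COO- + H+
Let x = [H+] at equilibrium. Ka = x²/(1.83e-05 − x).
x is not negligible relative to C₀; solve x² + 1.3e-05·x − 2.38e-10 = 0.
x = (−Ka + √(Ka² + 4·Ka·C₀))/2 = 1.02 × 10^-5 M
pH = −log[H+] = −log(1.02 × 10^-5) = 4.99

pH = 4.99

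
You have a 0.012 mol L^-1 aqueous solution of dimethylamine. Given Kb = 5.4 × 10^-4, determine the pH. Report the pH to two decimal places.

pH = 11.36

(CH3)2NH + H2O ⇌ (CH3)2NH2+ + OH-
Let x = [OH-] at equilibrium. Kb = x²/(0.012 − x).
The 5% rule fails; solving x² + Kb·x − Kb·C₀ = 0 exactly:
x = [−0.00054 + √(0.00054² + 2.59e-05)]/2 = 2.29 × 10^-3 M
pOH = −log(2.29 × 10^-3) = 2.64; pH = 14.00 − 2.64 = 11.36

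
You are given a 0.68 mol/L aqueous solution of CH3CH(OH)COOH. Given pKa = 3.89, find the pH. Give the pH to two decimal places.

pH = 2.03

CH3CH(OH)COOH ⇌ CH3CH(OH)COO- + H+
Ka = 10^(−3.89) = 1.29 × 10^-4
From the ICE table, Ka = [H+]²/(0.68 − [H+]) = 1.29 × 10^-4.
Assume [H+] ≪ 0.68: [H+] ≈ √(1.29 × 10^-4 × 0.68) = 9.37 × 10^-3 M
Check: 1.4% ionized — well under 5%, approximation valid.
pH = −log(9.37 × 10^-3) = 2.03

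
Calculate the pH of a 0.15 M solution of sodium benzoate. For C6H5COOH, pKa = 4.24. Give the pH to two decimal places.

C6H5COO- is the conjugate base of the weak acid C6H5COOH.
Ka = 10^(−4.24) = 5.75 × 10^-5
Kb = Kw/Ka = 1.0×10^-14 / 5.75 × 10^-5 = 1.74 × 10^-10
From the ICE table, Kb = [OH-]²/(0.15 − [OH-]) = 1.74 × 10^-10.
Neglecting [OH-] in the denominator: [OH-] = √(1.74 × 10^-10 × 0.15) = 5.11 × 10^-6 M
pOH = 5.29, so pH = 14.00 − pOH = 8.71

pH = 8.71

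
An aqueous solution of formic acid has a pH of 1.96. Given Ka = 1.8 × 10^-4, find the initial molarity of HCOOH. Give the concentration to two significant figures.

[H+] = 10^(-1.96) = 1.10 × 10^-2 M = x
Ka = x²/(C₀ − x) ⇒ C₀ = x + x²/Ka
C₀ = 1.10 × 10^-2 + (1.10 × 10^-2)²/(1.8 × 10^-4) = 6.83 × 10^-1 M

C₀ = 6.8 × 10^-1 M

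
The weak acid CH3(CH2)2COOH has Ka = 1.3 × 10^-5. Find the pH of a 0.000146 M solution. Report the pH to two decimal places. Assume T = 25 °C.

CH3(CH2)2COOH ⇌ CH3(CH2)2COO- + H+
Ka = x²/(0.000146 − x) = 1.3 × 10^-5
Here C₀/Ka ≈ 11.2, so the small-x approximation fails. Use the quadratic:
x = (−Ka + √(Ka² + 4·Ka·C₀))/2 = 3.75 × 10^-5 M
pH = −log(3.75 × 10^-5) = 4.43

pH = 4.43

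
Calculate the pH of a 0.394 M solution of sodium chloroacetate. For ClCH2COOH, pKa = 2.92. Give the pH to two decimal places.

pH = 8.26

ClCH2COO- is the conjugate base of the weak acid ClCH2COOH.
Ka = 10^(−2.92) = 1.20 × 10^-3
Kb = Kw/Ka = 1.0×10^-14 / 1.20 × 10^-3 = 8.33 × 10^-12
Kb = x²/(0.394 − x) = 8.33 × 10^-12
Neglecting x in the denominator: x = √(8.33 × 10^-12 × 0.394) = 1.81 × 10^-6 M
Check: 0.00046% ionized — well under 5%, approximation valid.
pOH = 5.74, so pH = 14.00 − pOH = 8.26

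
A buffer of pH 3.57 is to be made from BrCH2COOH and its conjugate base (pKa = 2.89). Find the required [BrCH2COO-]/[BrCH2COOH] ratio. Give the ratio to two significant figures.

ratio = 4.8

pH = pKa + log(r) ⇒ log(r) = 3.57 − 2.89 = +0.68
r = [BrCH2COO-]/[BrCH2COOH] = 10^(+0.68) = 4.79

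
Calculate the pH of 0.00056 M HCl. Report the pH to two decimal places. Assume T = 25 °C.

HCl is a strong acid and dissociates completely, so [H+] = 0.00056 M.
pH = -log(0.00056) = 3.25

pH = 3.25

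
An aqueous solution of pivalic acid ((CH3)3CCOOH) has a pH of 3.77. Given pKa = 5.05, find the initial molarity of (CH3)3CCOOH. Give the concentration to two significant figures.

[H+] = 10^(-3.77) = 1.70 × 10^-4 M = x
Ka = 10^(−5.05) = 8.91 × 10^-6
Ka = x²/(C₀ − x) ⇒ C₀ = x + x²/Ka
C₀ = 1.70 × 10^-4 + (1.70 × 10^-4)²/(8.91 × 10^-6) = 3.41 × 10^-3 M

C₀ = 3.4 × 10^-3 M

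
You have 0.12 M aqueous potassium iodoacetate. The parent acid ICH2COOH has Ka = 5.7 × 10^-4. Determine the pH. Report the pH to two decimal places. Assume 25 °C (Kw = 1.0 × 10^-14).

pH = 8.16

ICH2COO- is the conjugate base of the weak acid ICH2COOH.
Kb = Kw/Ka = 1.0×10^-14 / 5.7 × 10^-4 = 1.75 × 10^-11
From the ICE table, Kb = [OH-]²/(0.12 − [OH-]) = 1.75 × 10^-11.
Neglecting [OH-] in the denominator: [OH-] = √(1.75 × 10^-11 × 0.12) = 1.45 × 10^-6 M
pOH = −log(1.45 × 10^-6) = 5.84; pH = 14.00 − 5.84 = 8.16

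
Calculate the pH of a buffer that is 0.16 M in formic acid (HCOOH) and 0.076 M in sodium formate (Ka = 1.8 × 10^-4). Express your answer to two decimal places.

pH = 3.42

pKa = −log(1.8 × 10^-4) = 3.745
Henderson–Hasselbalch: pH = pKa + log([HCOO-]/[HCOOH]) = 3.745 + log(0.076/0.16)
pH = 3.745 + (-0.323) = 3.42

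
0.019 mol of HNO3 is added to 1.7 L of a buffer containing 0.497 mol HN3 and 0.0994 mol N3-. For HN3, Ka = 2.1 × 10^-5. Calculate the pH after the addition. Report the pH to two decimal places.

Added H+ converts N3- to HN3: HN3 → 0.516 mol, N3- → 0.0804 mol.
pKa = −log(2.1 × 10^-5) = 4.678
pH = pKa + log(n_N3-/n_HN3) = 4.678 + log(0.0804/0.516) = 4.678 + (-0.807)

pH = 3.87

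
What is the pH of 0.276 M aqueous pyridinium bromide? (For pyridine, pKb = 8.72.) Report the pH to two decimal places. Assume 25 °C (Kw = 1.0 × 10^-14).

pH = 2.92

C5H5NH+ is the conjugate acid of the weak base C5H5N.
Kb = 10^(−8.72) = 1.91 × 10^-9
Ka = Kw/Kb = 1.0×10^-14 / 1.91 × 10^-9 = 5.24 × 10^-6
From the ICE table, Ka = x²/(0.276 − x) = 5.24 × 10^-6.
Since Ka ≪ C₀, x ≈ √(Ka·C₀) = 1.20 × 10^-3 M.
Check: 0.44% ionized — well under 5%, approximation valid.
pH = −log[H+] = −log(1.20 × 10^-3) = 2.92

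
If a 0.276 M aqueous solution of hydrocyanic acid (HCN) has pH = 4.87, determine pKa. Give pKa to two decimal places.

[H+] = 10^(-4.87) = 1.35 × 10^-5 M
At equilibrium [HA] = 0.276 − 1.35 × 10^-5 = 2.76 × 10^-1 M
Ka = [H+][A-]/[HA] = (1.35 × 10^-5)² / 2.76 × 10^-1 = 6.60 × 10^-10
pKa = -log(6.60 × 10^-10) = 9.18

pKa = 9.18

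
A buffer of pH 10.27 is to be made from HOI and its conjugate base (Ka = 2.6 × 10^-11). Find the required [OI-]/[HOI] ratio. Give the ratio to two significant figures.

ratio = 0.48

pKa = -log(2.6 × 10^-11) = 10.585
pH = pKa + log(r) ⇒ log(r) = 10.27 − 10.585 = -0.315
r = [OI-]/[HOI] = 10^(-0.315) = 0.484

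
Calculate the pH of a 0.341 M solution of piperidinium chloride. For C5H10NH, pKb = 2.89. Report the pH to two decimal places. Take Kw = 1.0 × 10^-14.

pH = 5.79

C5H10NH2+ is the conjugate acid of the weak base C5H10NH.
Kb = 10^(−2.89) = 1.29 × 10^-3
Ka = Kw/Kb = 1.0×10^-14 / 1.29 × 10^-3 = 7.75 × 10^-12
From the ICE table, Ka = [H+]²/(0.341 − [H+]) = 7.75 × 10^-12.
Neglecting [H+] in the denominator: [H+] = √(7.75 × 10^-12 × 0.341) = 1.63 × 10^-6 M
pH = −log(1.63 × 10^-6) = 5.79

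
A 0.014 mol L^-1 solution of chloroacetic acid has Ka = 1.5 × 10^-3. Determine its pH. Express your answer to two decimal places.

pH = 2.41

ClCH2COOH ⇌ ClCH2COO- + H+
From the ICE table, Ka = [H+]²/(0.014 − [H+]) = 1.5 × 10^-3.
The 5% rule fails; solving [H+]² + Ka·[H+] − Ka·C₀ = 0 exactly:
[H+] = [−0.0015 + √(0.0015² + 8.4e-05)]/2 = 3.89 × 10^-3 M
pH = −log[H+] = −log(3.89 × 10^-3) = 2.41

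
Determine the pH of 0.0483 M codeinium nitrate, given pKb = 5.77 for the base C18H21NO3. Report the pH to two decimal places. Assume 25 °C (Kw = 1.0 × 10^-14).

pH = 4.77

C18H22NO3+ is the conjugate acid of the weak base C18H21NO3.
Kb = 10^(−5.77) = 1.70 × 10^-6
Ka = Kw/Kb = 1.0×10^-14 / 1.70 × 10^-6 = 5.88 × 10^-9
Ka = x²/(0.0483 − x) = 5.88 × 10^-9
Assume x ≪ 0.0483: x ≈ √(5.88 × 10^-9 × 0.0483) = 1.69 × 10^-5 M
pH = −log[H+] = −log(1.69 × 10^-5) = 4.77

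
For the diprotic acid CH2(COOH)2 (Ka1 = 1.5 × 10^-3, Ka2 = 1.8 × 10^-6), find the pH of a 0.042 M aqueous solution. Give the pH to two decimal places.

pH = 2.14

Ka1 ≫ Ka2, so treat the first dissociation as the only significant source of H+.
Ka1 = x²/(0.042 − x) = 1.5 × 10^-3
Solving the quadratic: x = (−Ka1 + √(Ka1² + 4·Ka1·C₀))/2 = 7.22 × 10^-3 M
pH = −log(7.22 × 10^-3) = 2.14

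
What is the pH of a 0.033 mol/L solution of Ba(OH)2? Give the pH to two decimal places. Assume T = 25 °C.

pH = 12.82

Ba(OH)2 is a strong base (each formula unit releases 2 OH-); [OH-] = 0.066 M.
pOH = -log(0.066) = 1.18
pH = 14.00 - 1.18 = 12.82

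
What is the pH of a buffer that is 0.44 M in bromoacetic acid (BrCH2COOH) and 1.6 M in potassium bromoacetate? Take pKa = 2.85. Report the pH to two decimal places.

pH = pKa + log([A⁻]/[HA]) = 2.85 + log(1.6/0.44)
pH = 2.85 + (+0.561) = 3.41

pH = 3.41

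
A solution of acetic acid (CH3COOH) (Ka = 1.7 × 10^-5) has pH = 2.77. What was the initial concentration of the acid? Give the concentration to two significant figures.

[H+] = 10^(-2.77) = 1.70 × 10^-3 M = x
Ka = x²/(C₀ − x) ⇒ C₀ = x + x²/Ka
C₀ = 1.70 × 10^-3 + (1.70 × 10^-3)²/(1.7 × 10^-5) = 1.72 × 10^-1 M

C₀ = 1.7 × 10^-1 M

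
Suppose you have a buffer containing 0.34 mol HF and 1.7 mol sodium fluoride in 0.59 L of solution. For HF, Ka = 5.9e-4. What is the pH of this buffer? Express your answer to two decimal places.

pH = 3.93

pKa = −log(5.9 × 10^-4) = 3.229
pH = pKa + log([A⁻]/[HA]) = 3.229 + log(1.7/0.34)
pH = 3.229 + (+0.699) = 3.93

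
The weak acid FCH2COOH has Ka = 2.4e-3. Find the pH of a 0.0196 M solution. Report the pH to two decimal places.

FCH2COOH ⇌ FCH2COO- + H+
Let x = [H+] at equilibrium. Ka = x²/(0.0196 − x).
x is not negligible relative to C₀; solve x² + 0.0024·x − 4.7e-05 = 0.
x = (−Ka + √(Ka² + 4·Ka·C₀))/2 = 5.76 × 10^-3 M
pH = −log(5.76 × 10^-3) = 2.24

pH = 2.24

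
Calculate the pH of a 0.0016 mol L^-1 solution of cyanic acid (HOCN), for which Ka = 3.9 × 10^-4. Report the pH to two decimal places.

pH = 3.21

HOCN ⇌ OCN- + H+
From the ICE table, Ka = x²/(0.0016 − x) = 3.9 × 10^-4.
The 5% rule fails; solving x² + Ka·x − Ka·C₀ = 0 exactly:
x = (−Ka + √(Ka² + 4·Ka·C₀))/2 = 6.19 × 10^-4 M
pH = −log(6.19 × 10^-4) = 3.21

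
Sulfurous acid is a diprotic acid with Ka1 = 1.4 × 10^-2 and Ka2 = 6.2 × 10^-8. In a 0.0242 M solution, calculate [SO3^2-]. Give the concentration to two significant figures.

6.2 × 10^-8 M

First ionization gives [H+] ≈ [HSO3-] = 1.27 × 10^-2 M.
Second step: Ka2 = [H+][SO3^2-]/[HSO3-] ≈ [SO3^2-] (since [H+] ≈ [HSO3-]).
So [SO3^2-] ≈ Ka2.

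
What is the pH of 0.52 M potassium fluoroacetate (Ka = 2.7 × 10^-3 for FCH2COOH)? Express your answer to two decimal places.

pH = 8.14

FCH2COO- is the conjugate base of the weak acid FCH2COOH.
Kb = Kw/Ka = 1.0×10^-14 / 2.7 × 10^-3 = 3.70 × 10^-12
Kb = x²/(0.52 − x) = 3.70 × 10^-12
Assume x ≪ 0.52: x ≈ √(3.70 × 10^-12 × 0.52) = 1.39 × 10^-6 M
Check: 0.00027% ionized — well under 5%, approximation valid.
pOH = −log(1.39 × 10^-6) = 5.86; pH = 14.00 − 5.86 = 8.14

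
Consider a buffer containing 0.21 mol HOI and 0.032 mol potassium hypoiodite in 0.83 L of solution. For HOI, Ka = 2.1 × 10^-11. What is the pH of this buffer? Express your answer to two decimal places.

pKa = −log(2.1 × 10^-11) = 10.678
Henderson–Hasselbalch: pH = pKa + log([OI-]/[HOI]) = 10.678 + log(0.032/0.21)
pH = 10.678 + (-0.817) = 9.86

pH = 9.86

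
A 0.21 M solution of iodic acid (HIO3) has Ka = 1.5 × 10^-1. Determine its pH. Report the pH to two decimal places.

pH = 0.93

HIO3 ⇌ IO3- + H+
From the ICE table, Ka = x²/(0.21 − x) = 1.5 × 10^-1.
The 5% rule fails; solving x² + Ka·x − Ka·C₀ = 0 exactly:
x = (−Ka + √(Ka² + 4·Ka·C₀))/2 = 1.18 × 10^-1 M
pH = −log[H+] = −log(1.18 × 10^-1) = 0.93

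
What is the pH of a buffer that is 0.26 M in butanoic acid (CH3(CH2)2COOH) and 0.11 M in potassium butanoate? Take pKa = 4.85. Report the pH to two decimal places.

pH = 4.48

Henderson–Hasselbalch: pH = pKa + log([CH3(CH2)2COO-]/[CH3(CH2)2COOH]) = 4.85 + log(0.11/0.26)
pH = 4.85 + (-0.374) = 4.48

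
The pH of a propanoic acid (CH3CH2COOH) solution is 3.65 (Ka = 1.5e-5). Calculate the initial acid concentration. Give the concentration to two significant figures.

[H+] = 10^(-3.65) = 2.24 × 10^-4 M = x
Ka = x²/(C₀ − x) ⇒ C₀ = x + x²/Ka
C₀ = 2.24 × 10^-4 + (2.24 × 10^-4)²/(1.5 × 10^-5) = 3.57 × 10^-3 M

C₀ = 3.6 × 10^-3 M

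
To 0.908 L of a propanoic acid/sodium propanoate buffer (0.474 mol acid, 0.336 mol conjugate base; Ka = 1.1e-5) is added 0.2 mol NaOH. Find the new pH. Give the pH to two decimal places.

pH = 5.25

OH- converts CH3CH2COOH to CH3CH2COO-: CH3CH2COOH → 0.274 mol, CH3CH2COO- → 0.536 mol.
pKa = −log(1.1 × 10^-5) = 4.959
pH = pKa + log([A⁻]/[HA]) = 4.959 + log(0.536/0.274) = 4.959 +0.291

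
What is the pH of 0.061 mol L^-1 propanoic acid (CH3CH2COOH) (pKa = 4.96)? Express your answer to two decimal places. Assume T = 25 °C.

pH = 3.09

CH3CH2COOH ⇌ CH3CH2COO- + H+
Ka = 10^(−4.96) = 1.10 × 10^-5
Ka = x²/(0.061 − x) = 1.10 × 10^-5
Since Ka ≪ C₀, x ≈ √(Ka·C₀) = 8.19 × 10^-4 M.
pH = −log(8.19 × 10^-4) = 3.09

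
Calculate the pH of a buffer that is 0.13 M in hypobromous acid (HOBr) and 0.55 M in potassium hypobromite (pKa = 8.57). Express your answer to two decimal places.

Henderson–Hasselbalch: pH = pKa + log([OBr-]/[HOBr]) = 8.57 + log(0.55/0.13)
pH = 8.57 + (+0.626) = 9.20

pH = 9.20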